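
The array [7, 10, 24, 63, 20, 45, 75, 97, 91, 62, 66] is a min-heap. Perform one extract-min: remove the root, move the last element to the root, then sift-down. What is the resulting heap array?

remove root 7; move last element 66 to root → [66, 10, 24, 63, 20, 45, 75, 97, 91, 62]
66 vs smaller child 10 at index 1, swap → [10, 66, 24, 63, 20, 45, 75, 97, 91, 62]
66 vs smaller child 20 at index 4, swap → [10, 20, 24, 63, 66, 45, 75, 97, 91, 62]
66 vs only child 62 at index 9, swap → [10, 20, 24, 63, 62, 45, 75, 97, 91, 66]

[10, 20, 24, 63, 62, 45, 75, 97, 91, 66]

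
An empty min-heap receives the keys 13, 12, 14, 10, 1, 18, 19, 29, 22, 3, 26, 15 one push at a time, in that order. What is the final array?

[1, 3, 14, 13, 10, 15, 19, 29, 22, 12, 26, 18]

Insert 13:
  append 13 at index 0 → [13] (no swap needed)
Insert 12:
  append 12 at index 1 → [13, 12]
  12 < parent 13 at index 0, swap → [12, 13]
Insert 14:
  append 14 at index 2 → [12, 13, 14] (no swap needed)
Insert 10:
  append 10 at index 3 → [12, 13, 14, 10]
  10 < parent 13 at index 1, swap → [12, 10, 14, 13]
  10 < parent 12 at index 0, swap → [10, 12, 14, 13]
Insert 1:
  append 1 at index 4 → [10, 12, 14, 13, 1]
  1 < parent 12 at index 1, swap → [10, 1, 14, 13, 12]
  1 < parent 10 at index 0, swap → [1, 10, 14, 13, 12]
Insert 18:
  append 18 at index 5 → [1, 10, 14, 13, 12, 18] (no swap needed)
Insert 19:
  append 19 at index 6 → [1, 10, 14, 13, 12, 18, 19] (no swap needed)
Insert 29:
  append 29 at index 7 → [1, 10, 14, 13, 12, 18, 19, 29] (no swap needed)
Insert 22:
  append 22 at index 8 → [1, 10, 14, 13, 12, 18, 19, 29, 22] (no swap needed)
Insert 3:
  append 3 at index 9 → [1, 10, 14, 13, 12, 18, 19, 29, 22, 3]
  3 < parent 12 at index 4, swap → [1, 10, 14, 13, 3, 18, 19, 29, 22, 12]
  3 < parent 10 at index 1, swap → [1, 3, 14, 13, 10, 18, 19, 29, 22, 12]
Insert 26:
  append 26 at index 10 → [1, 3, 14, 13, 10, 18, 19, 29, 22, 12, 26] (no swap needed)
Insert 15:
  append 15 at index 11 → [1, 3, 14, 13, 10, 18, 19, 29, 22, 12, 26, 15]
  15 < parent 18 at index 5, swap → [1, 3, 14, 13, 10, 15, 19, 29, 22, 12, 26, 18]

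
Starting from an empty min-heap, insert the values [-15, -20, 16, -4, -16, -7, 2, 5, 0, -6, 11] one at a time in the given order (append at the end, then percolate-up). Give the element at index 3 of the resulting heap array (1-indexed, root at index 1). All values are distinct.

Insert -15:
  append -15 at index 1 → [-15] (no swap needed)
Insert -20:
  append -20 at index 2 → [-15, -20]
  -20 < parent -15 at index 1, swap → [-20, -15]
Insert 16:
  append 16 at index 3 → [-20, -15, 16] (no swap needed)
Insert -4:
  append -4 at index 4 → [-20, -15, 16, -4] (no swap needed)
Insert -16:
  append -16 at index 5 → [-20, -15, 16, -4, -16]
  -16 < parent -15 at index 2, swap → [-20, -16, 16, -4, -15]
Insert -7:
  append -7 at index 6 → [-20, -16, 16, -4, -15, -7]
  -7 < parent 16 at index 3, swap → [-20, -16, -7, -4, -15, 16]
Insert 2:
  append 2 at index 7 → [-20, -16, -7, -4, -15, 16, 2] (no swap needed)
Insert 5:
  append 5 at index 8 → [-20, -16, -7, -4, -15, 16, 2, 5] (no swap needed)
Insert 0:
  append 0 at index 9 → [-20, -16, -7, -4, -15, 16, 2, 5, 0] (no swap needed)
Insert -6:
  append -6 at index 10 → [-20, -16, -7, -4, -15, 16, 2, 5, 0, -6] (no swap needed)
Insert 11:
  append 11 at index 11 → [-20, -16, -7, -4, -15, 16, 2, 5, 0, -6, 11] (no swap needed)
resulting array: [-20, -16, -7, -4, -15, 16, 2, 5, 0, -6, 11]

-7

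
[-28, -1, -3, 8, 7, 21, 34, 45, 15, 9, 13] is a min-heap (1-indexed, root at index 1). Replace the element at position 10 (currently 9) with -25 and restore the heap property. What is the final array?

set index 10 from 9 to -25 → [-28, -1, -3, 8, 7, 21, 34, 45, 15, -25, 13]
-25 < parent 7 at index 5, swap → [-28, -1, -3, 8, -25, 21, 34, 45, 15, 7, 13]
-25 < parent -1 at index 2, swap → [-28, -25, -3, 8, -1, 21, 34, 45, 15, 7, 13]

[-28, -25, -3, 8, -1, 21, 34, 45, 15, 7, 13]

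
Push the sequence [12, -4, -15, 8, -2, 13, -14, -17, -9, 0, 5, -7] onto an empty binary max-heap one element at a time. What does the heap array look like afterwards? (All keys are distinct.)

[13, 8, 12, -4, 5, -7, -14, -17, -9, -2, 0, -15]

Insert 12:
  append 12 at index 0 → [12] (no swap needed)
Insert -4:
  append -4 at index 1 → [12, -4] (no swap needed)
Insert -15:
  append -15 at index 2 → [12, -4, -15] (no swap needed)
Insert 8:
  append 8 at index 3 → [12, -4, -15, 8]
  8 > parent -4 at index 1, swap → [12, 8, -15, -4]
Insert -2:
  append -2 at index 4 → [12, 8, -15, -4, -2] (no swap needed)
Insert 13:
  append 13 at index 5 → [12, 8, -15, -4, -2, 13]
  13 > parent -15 at index 2, swap → [12, 8, 13, -4, -2, -15]
  13 > parent 12 at index 0, swap → [13, 8, 12, -4, -2, -15]
Insert -14:
  append -14 at index 6 → [13, 8, 12, -4, -2, -15, -14] (no swap needed)
Insert -17:
  append -17 at index 7 → [13, 8, 12, -4, -2, -15, -14, -17] (no swap needed)
Insert -9:
  append -9 at index 8 → [13, 8, 12, -4, -2, -15, -14, -17, -9] (no swap needed)
Insert 0:
  append 0 at index 9 → [13, 8, 12, -4, -2, -15, -14, -17, -9, 0]
  0 > parent -2 at index 4, swap → [13, 8, 12, -4, 0, -15, -14, -17, -9, -2]
Insert 5:
  append 5 at index 10 → [13, 8, 12, -4, 0, -15, -14, -17, -9, -2, 5]
  5 > parent 0 at index 4, swap → [13, 8, 12, -4, 5, -15, -14, -17, -9, -2, 0]
Insert -7:
  append -7 at index 11 → [13, 8, 12, -4, 5, -15, -14, -17, -9, -2, 0, -7]
  -7 > parent -15 at index 5, swap → [13, 8, 12, -4, 5, -7, -14, -17, -9, -2, 0, -15]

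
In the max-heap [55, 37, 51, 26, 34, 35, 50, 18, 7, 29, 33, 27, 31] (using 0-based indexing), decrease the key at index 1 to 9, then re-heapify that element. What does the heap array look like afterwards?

set index 1 from 37 to 9 → [55, 9, 51, 26, 34, 35, 50, 18, 7, 29, 33, 27, 31]
9 vs larger child 34 at index 4, swap → [55, 34, 51, 26, 9, 35, 50, 18, 7, 29, 33, 27, 31]
9 vs larger child 33 at index 10, swap → [55, 34, 51, 26, 33, 35, 50, 18, 7, 29, 9, 27, 31]

[55, 34, 51, 26, 33, 35, 50, 18, 7, 29, 9, 27, 31]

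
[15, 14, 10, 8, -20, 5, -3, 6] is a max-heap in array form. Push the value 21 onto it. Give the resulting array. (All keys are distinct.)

[21, 15, 10, 14, -20, 5, -3, 6, 8]

append 21 at index 8 → [15, 14, 10, 8, -20, 5, -3, 6, 21]
21 > parent 8 at index 3, swap → [15, 14, 10, 21, -20, 5, -3, 6, 8]
21 > parent 14 at index 1, swap → [15, 21, 10, 14, -20, 5, -3, 6, 8]
21 > parent 15 at index 0, swap → [21, 15, 10, 14, -20, 5, -3, 6, 8]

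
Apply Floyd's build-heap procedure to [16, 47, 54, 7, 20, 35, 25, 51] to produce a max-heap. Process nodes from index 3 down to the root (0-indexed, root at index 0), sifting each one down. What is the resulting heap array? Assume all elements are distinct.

[54, 51, 35, 47, 20, 16, 25, 7]

sift down from index 3:
  7 vs only child 51 at index 7, swap → [16, 47, 54, 51, 20, 35, 25, 7]
sift down from index 2: already satisfies heap property
sift down from index 1:
  47 vs larger child 51 at index 3, swap → [16, 51, 54, 47, 20, 35, 25, 7]
sift down from index 0:
  16 vs larger child 54 at index 2, swap → [54, 51, 16, 47, 20, 35, 25, 7]
  16 vs larger child 35 at index 5, swap → [54, 51, 35, 47, 20, 16, 25, 7]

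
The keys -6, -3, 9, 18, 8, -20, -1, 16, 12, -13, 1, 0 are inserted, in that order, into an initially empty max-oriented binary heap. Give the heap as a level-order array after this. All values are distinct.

Insert -6:
  append -6 at index 0 → [-6] (no swap needed)
Insert -3:
  append -3 at index 1 → [-6, -3]
  -3 > parent -6 at index 0, swap → [-3, -6]
Insert 9:
  append 9 at index 2 → [-3, -6, 9]
  9 > parent -3 at index 0, swap → [9, -6, -3]
Insert 18:
  append 18 at index 3 → [9, -6, -3, 18]
  18 > parent -6 at index 1, swap → [9, 18, -3, -6]
  18 > parent 9 at index 0, swap → [18, 9, -3, -6]
Insert 8:
  append 8 at index 4 → [18, 9, -3, -6, 8] (no swap needed)
Insert -20:
  append -20 at index 5 → [18, 9, -3, -6, 8, -20] (no swap needed)
Insert -1:
  append -1 at index 6 → [18, 9, -3, -6, 8, -20, -1]
  -1 > parent -3 at index 2, swap → [18, 9, -1, -6, 8, -20, -3]
Insert 16:
  append 16 at index 7 → [18, 9, -1, -6, 8, -20, -3, 16]
  16 > parent -6 at index 3, swap → [18, 9, -1, 16, 8, -20, -3, -6]
  16 > parent 9 at index 1, swap → [18, 16, -1, 9, 8, -20, -3, -6]
Insert 12:
  append 12 at index 8 → [18, 16, -1, 9, 8, -20, -3, -6, 12]
  12 > parent 9 at index 3, swap → [18, 16, -1, 12, 8, -20, -3, -6, 9]
Insert -13:
  append -13 at index 9 → [18, 16, -1, 12, 8, -20, -3, -6, 9, -13] (no swap needed)
Insert 1:
  append 1 at index 10 → [18, 16, -1, 12, 8, -20, -3, -6, 9, -13, 1] (no swap needed)
Insert 0:
  append 0 at index 11 → [18, 16, -1, 12, 8, -20, -3, -6, 9, -13, 1, 0]
  0 > parent -20 at index 5, swap → [18, 16, -1, 12, 8, 0, -3, -6, 9, -13, 1, -20]
  0 > parent -1 at index 2, swap → [18, 16, 0, 12, 8, -1, -3, -6, 9, -13, 1, -20]

[18, 16, 0, 12, 8, -1, -3, -6, 9, -13, 1, -20]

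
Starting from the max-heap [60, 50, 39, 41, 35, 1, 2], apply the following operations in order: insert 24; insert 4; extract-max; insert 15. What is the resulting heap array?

insert 24:
  append 24 at index 7 → [60, 50, 39, 41, 35, 1, 2, 24] (no swap needed)
insert 4:
  append 4 at index 8 → [60, 50, 39, 41, 35, 1, 2, 24, 4] (no swap needed)
extract-max → returns 60:
  remove root 60; move last element 4 to root → [4, 50, 39, 41, 35, 1, 2, 24]
  4 vs larger child 50 at index 1, swap → [50, 4, 39, 41, 35, 1, 2, 24]
  4 vs larger child 41 at index 3, swap → [50, 41, 39, 4, 35, 1, 2, 24]
  4 vs only child 24 at index 7, swap → [50, 41, 39, 24, 35, 1, 2, 4]
insert 15:
  append 15 at index 8 → [50, 41, 39, 24, 35, 1, 2, 4, 15] (no swap needed)

[50, 41, 39, 24, 35, 1, 2, 4, 15]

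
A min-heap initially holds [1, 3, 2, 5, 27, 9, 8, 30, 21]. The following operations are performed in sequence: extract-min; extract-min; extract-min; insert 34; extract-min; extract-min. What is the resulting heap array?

[9, 21, 34, 30, 27]

extract-min → returns 1:
  remove root 1; move last element 21 to root → [21, 3, 2, 5, 27, 9, 8, 30]
  21 vs smaller child 2 at index 2, swap → [2, 3, 21, 5, 27, 9, 8, 30]
  21 vs smaller child 8 at index 6, swap → [2, 3, 8, 5, 27, 9, 21, 30]
extract-min → returns 2:
  remove root 2; move last element 30 to root → [30, 3, 8, 5, 27, 9, 21]
  30 vs smaller child 3 at index 1, swap → [3, 30, 8, 5, 27, 9, 21]
  30 vs smaller child 5 at index 3, swap → [3, 5, 8, 30, 27, 9, 21]
extract-min → returns 3:
  remove root 3; move last element 21 to root → [21, 5, 8, 30, 27, 9]
  21 vs smaller child 5 at index 1, swap → [5, 21, 8, 30, 27, 9]
insert 34:
  append 34 at index 6 → [5, 21, 8, 30, 27, 9, 34] (no swap needed)
extract-min → returns 5:
  remove root 5; move last element 34 to root → [34, 21, 8, 30, 27, 9]
  34 vs smaller child 8 at index 2, swap → [8, 21, 34, 30, 27, 9]
  34 vs only child 9 at index 5, swap → [8, 21, 9, 30, 27, 34]
extract-min → returns 8:
  remove root 8; move last element 34 to root → [34, 21, 9, 30, 27]
  34 vs smaller child 9 at index 2, swap → [9, 21, 34, 30, 27]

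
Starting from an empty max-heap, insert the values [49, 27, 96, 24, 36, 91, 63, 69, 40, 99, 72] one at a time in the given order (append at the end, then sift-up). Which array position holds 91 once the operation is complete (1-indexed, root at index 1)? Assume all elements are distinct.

3

Insert 49:
  append 49 at index 1 → [49] (no swap needed)
Insert 27:
  append 27 at index 2 → [49, 27] (no swap needed)
Insert 96:
  append 96 at index 3 → [49, 27, 96]
  96 > parent 49 at index 1, swap → [96, 27, 49]
Insert 24:
  append 24 at index 4 → [96, 27, 49, 24] (no swap needed)
Insert 36:
  append 36 at index 5 → [96, 27, 49, 24, 36]
  36 > parent 27 at index 2, swap → [96, 36, 49, 24, 27]
Insert 91:
  append 91 at index 6 → [96, 36, 49, 24, 27, 91]
  91 > parent 49 at index 3, swap → [96, 36, 91, 24, 27, 49]
Insert 63:
  append 63 at index 7 → [96, 36, 91, 24, 27, 49, 63] (no swap needed)
Insert 69:
  append 69 at index 8 → [96, 36, 91, 24, 27, 49, 63, 69]
  69 > parent 24 at index 4, swap → [96, 36, 91, 69, 27, 49, 63, 24]
  69 > parent 36 at index 2, swap → [96, 69, 91, 36, 27, 49, 63, 24]
Insert 40:
  append 40 at index 9 → [96, 69, 91, 36, 27, 49, 63, 24, 40]
  40 > parent 36 at index 4, swap → [96, 69, 91, 40, 27, 49, 63, 24, 36]
Insert 99:
  append 99 at index 10 → [96, 69, 91, 40, 27, 49, 63, 24, 36, 99]
  99 > parent 27 at index 5, swap → [96, 69, 91, 40, 99, 49, 63, 24, 36, 27]
  99 > parent 69 at index 2, swap → [96, 99, 91, 40, 69, 49, 63, 24, 36, 27]
  99 > parent 96 at index 1, swap → [99, 96, 91, 40, 69, 49, 63, 24, 36, 27]
Insert 72:
  append 72 at index 11 → [99, 96, 91, 40, 69, 49, 63, 24, 36, 27, 72]
  72 > parent 69 at index 5, swap → [99, 96, 91, 40, 72, 49, 63, 24, 36, 27, 69]
resulting array: [99, 96, 91, 40, 72, 49, 63, 24, 36, 27, 69]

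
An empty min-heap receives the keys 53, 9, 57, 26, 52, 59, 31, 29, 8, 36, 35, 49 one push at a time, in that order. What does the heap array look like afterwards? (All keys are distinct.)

[8, 9, 31, 26, 35, 49, 57, 53, 29, 52, 36, 59]

Insert 53:
  append 53 at index 0 → [53] (no swap needed)
Insert 9:
  append 9 at index 1 → [53, 9]
  9 < parent 53 at index 0, swap → [9, 53]
Insert 57:
  append 57 at index 2 → [9, 53, 57] (no swap needed)
Insert 26:
  append 26 at index 3 → [9, 53, 57, 26]
  26 < parent 53 at index 1, swap → [9, 26, 57, 53]
Insert 52:
  append 52 at index 4 → [9, 26, 57, 53, 52] (no swap needed)
Insert 59:
  append 59 at index 5 → [9, 26, 57, 53, 52, 59] (no swap needed)
Insert 31:
  append 31 at index 6 → [9, 26, 57, 53, 52, 59, 31]
  31 < parent 57 at index 2, swap → [9, 26, 31, 53, 52, 59, 57]
Insert 29:
  append 29 at index 7 → [9, 26, 31, 53, 52, 59, 57, 29]
  29 < parent 53 at index 3, swap → [9, 26, 31, 29, 52, 59, 57, 53]
Insert 8:
  append 8 at index 8 → [9, 26, 31, 29, 52, 59, 57, 53, 8]
  8 < parent 29 at index 3, swap → [9, 26, 31, 8, 52, 59, 57, 53, 29]
  8 < parent 26 at index 1, swap → [9, 8, 31, 26, 52, 59, 57, 53, 29]
  8 < parent 9 at index 0, swap → [8, 9, 31, 26, 52, 59, 57, 53, 29]
Insert 36:
  append 36 at index 9 → [8, 9, 31, 26, 52, 59, 57, 53, 29, 36]
  36 < parent 52 at index 4, swap → [8, 9, 31, 26, 36, 59, 57, 53, 29, 52]
Insert 35:
  append 35 at index 10 → [8, 9, 31, 26, 36, 59, 57, 53, 29, 52, 35]
  35 < parent 36 at index 4, swap → [8, 9, 31, 26, 35, 59, 57, 53, 29, 52, 36]
Insert 49:
  append 49 at index 11 → [8, 9, 31, 26, 35, 59, 57, 53, 29, 52, 36, 49]
  49 < parent 59 at index 5, swap → [8, 9, 31, 26, 35, 49, 57, 53, 29, 52, 36, 59]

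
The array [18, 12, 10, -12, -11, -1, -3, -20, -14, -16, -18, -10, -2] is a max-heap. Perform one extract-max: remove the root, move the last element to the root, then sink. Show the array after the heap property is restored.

[12, -2, 10, -12, -11, -1, -3, -20, -14, -16, -18, -10]

remove root 18; move last element -2 to root → [-2, 12, 10, -12, -11, -1, -3, -20, -14, -16, -18, -10]
-2 vs larger child 12 at index 1, swap → [12, -2, 10, -12, -11, -1, -3, -20, -14, -16, -18, -10]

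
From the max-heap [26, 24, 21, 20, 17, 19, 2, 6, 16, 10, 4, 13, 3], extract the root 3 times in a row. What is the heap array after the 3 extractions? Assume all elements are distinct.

[20, 17, 19, 16, 10, 13, 2, 6, 3, 4]

extract-max #1 returns 26:
  remove root 26; move last element 3 to root → [3, 24, 21, 20, 17, 19, 2, 6, 16, 10, 4, 13]
  3 vs larger child 24 at index 1, swap → [24, 3, 21, 20, 17, 19, 2, 6, 16, 10, 4, 13]
  3 vs larger child 20 at index 3, swap → [24, 20, 21, 3, 17, 19, 2, 6, 16, 10, 4, 13]
  3 vs larger child 16 at index 8, swap → [24, 20, 21, 16, 17, 19, 2, 6, 3, 10, 4, 13]
extract-max #2 returns 24:
  remove root 24; move last element 13 to root → [13, 20, 21, 16, 17, 19, 2, 6, 3, 10, 4]
  13 vs larger child 21 at index 2, swap → [21, 20, 13, 16, 17, 19, 2, 6, 3, 10, 4]
  13 vs larger child 19 at index 5, swap → [21, 20, 19, 16, 17, 13, 2, 6, 3, 10, 4]
extract-max #3 returns 21:
  remove root 21; move last element 4 to root → [4, 20, 19, 16, 17, 13, 2, 6, 3, 10]
  4 vs larger child 20 at index 1, swap → [20, 4, 19, 16, 17, 13, 2, 6, 3, 10]
  4 vs larger child 17 at index 4, swap → [20, 17, 19, 16, 4, 13, 2, 6, 3, 10]
  4 vs only child 10 at index 9, swap → [20, 17, 19, 16, 10, 13, 2, 6, 3, 4]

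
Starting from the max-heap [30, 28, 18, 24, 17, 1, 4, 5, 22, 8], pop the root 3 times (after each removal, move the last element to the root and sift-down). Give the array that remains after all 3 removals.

[22, 17, 18, 8, 5, 1, 4]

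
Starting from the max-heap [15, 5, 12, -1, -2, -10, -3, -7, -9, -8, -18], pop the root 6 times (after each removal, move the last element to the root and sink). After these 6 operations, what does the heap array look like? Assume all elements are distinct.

[-7, -8, -10, -18, -9]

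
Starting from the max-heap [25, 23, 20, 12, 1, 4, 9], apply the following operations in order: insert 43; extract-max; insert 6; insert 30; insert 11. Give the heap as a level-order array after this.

insert 43:
  append 43 at index 7 → [25, 23, 20, 12, 1, 4, 9, 43]
  43 > parent 12 at index 3, swap → [25, 23, 20, 43, 1, 4, 9, 12]
  43 > parent 23 at index 1, swap → [25, 43, 20, 23, 1, 4, 9, 12]
  43 > parent 25 at index 0, swap → [43, 25, 20, 23, 1, 4, 9, 12]
extract-max → returns 43:
  remove root 43; move last element 12 to root → [12, 25, 20, 23, 1, 4, 9]
  12 vs larger child 25 at index 1, swap → [25, 12, 20, 23, 1, 4, 9]
  12 vs larger child 23 at index 3, swap → [25, 23, 20, 12, 1, 4, 9]
insert 6:
  append 6 at index 7 → [25, 23, 20, 12, 1, 4, 9, 6] (no swap needed)
insert 30:
  append 30 at index 8 → [25, 23, 20, 12, 1, 4, 9, 6, 30]
  30 > parent 12 at index 3, swap → [25, 23, 20, 30, 1, 4, 9, 6, 12]
  30 > parent 23 at index 1, swap → [25, 30, 20, 23, 1, 4, 9, 6, 12]
  30 > parent 25 at index 0, swap → [30, 25, 20, 23, 1, 4, 9, 6, 12]
insert 11:
  append 11 at index 9 → [30, 25, 20, 23, 1, 4, 9, 6, 12, 11]
  11 > parent 1 at index 4, swap → [30, 25, 20, 23, 11, 4, 9, 6, 12, 1]

[30, 25, 20, 23, 11, 4, 9, 6, 12, 1]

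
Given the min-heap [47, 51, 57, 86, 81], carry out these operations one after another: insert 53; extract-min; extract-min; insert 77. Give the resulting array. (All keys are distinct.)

insert 53:
  append 53 at index 5 → [47, 51, 57, 86, 81, 53]
  53 < parent 57 at index 2, swap → [47, 51, 53, 86, 81, 57]
extract-min → returns 47:
  remove root 47; move last element 57 to root → [57, 51, 53, 86, 81]
  57 vs smaller child 51 at index 1, swap → [51, 57, 53, 86, 81]
extract-min → returns 51:
  remove root 51; move last element 81 to root → [81, 57, 53, 86]
  81 vs smaller child 53 at index 2, swap → [53, 57, 81, 86]
insert 77:
  append 77 at index 4 → [53, 57, 81, 86, 77] (no swap needed)

[53, 57, 81, 86, 77]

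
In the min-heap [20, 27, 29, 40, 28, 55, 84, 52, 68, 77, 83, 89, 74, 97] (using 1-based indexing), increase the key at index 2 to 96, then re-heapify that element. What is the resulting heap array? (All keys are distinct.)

set index 2 from 27 to 96 → [20, 96, 29, 40, 28, 55, 84, 52, 68, 77, 83, 89, 74, 97]
96 vs smaller child 28 at index 5, swap → [20, 28, 29, 40, 96, 55, 84, 52, 68, 77, 83, 89, 74, 97]
96 vs smaller child 77 at index 10, swap → [20, 28, 29, 40, 77, 55, 84, 52, 68, 96, 83, 89, 74, 97]

[20, 28, 29, 40, 77, 55, 84, 52, 68, 96, 83, 89, 74, 97]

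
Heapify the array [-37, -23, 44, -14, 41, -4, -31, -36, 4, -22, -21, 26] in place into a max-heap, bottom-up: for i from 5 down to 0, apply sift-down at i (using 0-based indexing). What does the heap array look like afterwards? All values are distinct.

[44, 41, 26, 4, -21, -4, -31, -36, -14, -22, -23, -37]

sift down from index 5:
  -4 vs only child 26 at index 11, swap → [-37, -23, 44, -14, 41, 26, -31, -36, 4, -22, -21, -4]
sift down from index 4: already satisfies heap property
sift down from index 3:
  -14 vs larger child 4 at index 8, swap → [-37, -23, 44, 4, 41, 26, -31, -36, -14, -22, -21, -4]
sift down from index 2: already satisfies heap property
sift down from index 1:
  -23 vs larger child 41 at index 4, swap → [-37, 41, 44, 4, -23, 26, -31, -36, -14, -22, -21, -4]
  -23 vs larger child -21 at index 10, swap → [-37, 41, 44, 4, -21, 26, -31, -36, -14, -22, -23, -4]
sift down from index 0:
  -37 vs larger child 44 at index 2, swap → [44, 41, -37, 4, -21, 26, -31, -36, -14, -22, -23, -4]
  -37 vs larger child 26 at index 5, swap → [44, 41, 26, 4, -21, -37, -31, -36, -14, -22, -23, -4]
  -37 vs only child -4 at index 11, swap → [44, 41, 26, 4, -21, -4, -31, -36, -14, -22, -23, -37]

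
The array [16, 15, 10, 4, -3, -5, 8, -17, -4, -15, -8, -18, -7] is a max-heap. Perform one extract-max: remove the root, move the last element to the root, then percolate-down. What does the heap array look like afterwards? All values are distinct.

remove root 16; move last element -7 to root → [-7, 15, 10, 4, -3, -5, 8, -17, -4, -15, -8, -18]
-7 vs larger child 15 at index 1, swap → [15, -7, 10, 4, -3, -5, 8, -17, -4, -15, -8, -18]
-7 vs larger child 4 at index 3, swap → [15, 4, 10, -7, -3, -5, 8, -17, -4, -15, -8, -18]
-7 vs larger child -4 at index 8, swap → [15, 4, 10, -4, -3, -5, 8, -17, -7, -15, -8, -18]

[15, 4, 10, -4, -3, -5, 8, -17, -7, -15, -8, -18]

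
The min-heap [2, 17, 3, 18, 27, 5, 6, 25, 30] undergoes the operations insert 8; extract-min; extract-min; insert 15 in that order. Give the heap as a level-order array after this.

insert 8:
  append 8 at index 9 → [2, 17, 3, 18, 27, 5, 6, 25, 30, 8]
  8 < parent 27 at index 4, swap → [2, 17, 3, 18, 8, 5, 6, 25, 30, 27]
  8 < parent 17 at index 1, swap → [2, 8, 3, 18, 17, 5, 6, 25, 30, 27]
extract-min → returns 2:
  remove root 2; move last element 27 to root → [27, 8, 3, 18, 17, 5, 6, 25, 30]
  27 vs smaller child 3 at index 2, swap → [3, 8, 27, 18, 17, 5, 6, 25, 30]
  27 vs smaller child 5 at index 5, swap → [3, 8, 5, 18, 17, 27, 6, 25, 30]
extract-min → returns 3:
  remove root 3; move last element 30 to root → [30, 8, 5, 18, 17, 27, 6, 25]
  30 vs smaller child 5 at index 2, swap → [5, 8, 30, 18, 17, 27, 6, 25]
  30 vs smaller child 6 at index 6, swap → [5, 8, 6, 18, 17, 27, 30, 25]
insert 15:
  append 15 at index 8 → [5, 8, 6, 18, 17, 27, 30, 25, 15]
  15 < parent 18 at index 3, swap → [5, 8, 6, 15, 17, 27, 30, 25, 18]

[5, 8, 6, 15, 17, 27, 30, 25, 18]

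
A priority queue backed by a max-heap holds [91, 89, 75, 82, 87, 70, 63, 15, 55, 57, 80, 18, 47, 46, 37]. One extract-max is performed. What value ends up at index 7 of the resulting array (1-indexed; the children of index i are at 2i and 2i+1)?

remove root 91; move last element 37 to root → [37, 89, 75, 82, 87, 70, 63, 15, 55, 57, 80, 18, 47, 46]
37 vs larger child 89 at index 2, swap → [89, 37, 75, 82, 87, 70, 63, 15, 55, 57, 80, 18, 47, 46]
37 vs larger child 87 at index 5, swap → [89, 87, 75, 82, 37, 70, 63, 15, 55, 57, 80, 18, 47, 46]
37 vs larger child 80 at index 11, swap → [89, 87, 75, 82, 80, 70, 63, 15, 55, 57, 37, 18, 47, 46]
resulting array: [89, 87, 75, 82, 80, 70, 63, 15, 55, 57, 37, 18, 47, 46]

63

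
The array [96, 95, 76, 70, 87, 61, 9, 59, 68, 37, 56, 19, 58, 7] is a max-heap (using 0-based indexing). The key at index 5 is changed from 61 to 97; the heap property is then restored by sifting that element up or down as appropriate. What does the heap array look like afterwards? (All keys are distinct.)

set index 5 from 61 to 97 → [96, 95, 76, 70, 87, 97, 9, 59, 68, 37, 56, 19, 58, 7]
97 > parent 76 at index 2, swap → [96, 95, 97, 70, 87, 76, 9, 59, 68, 37, 56, 19, 58, 7]
97 > parent 96 at index 0, swap → [97, 95, 96, 70, 87, 76, 9, 59, 68, 37, 56, 19, 58, 7]

[97, 95, 96, 70, 87, 76, 9, 59, 68, 37, 56, 19, 58, 7]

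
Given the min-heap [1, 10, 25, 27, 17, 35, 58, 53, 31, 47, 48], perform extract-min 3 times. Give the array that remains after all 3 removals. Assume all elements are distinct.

extract-min #1 returns 1:
  remove root 1; move last element 48 to root → [48, 10, 25, 27, 17, 35, 58, 53, 31, 47]
  48 vs smaller child 10 at index 1, swap → [10, 48, 25, 27, 17, 35, 58, 53, 31, 47]
  48 vs smaller child 17 at index 4, swap → [10, 17, 25, 27, 48, 35, 58, 53, 31, 47]
  48 vs only child 47 at index 9, swap → [10, 17, 25, 27, 47, 35, 58, 53, 31, 48]
extract-min #2 returns 10:
  remove root 10; move last element 48 to root → [48, 17, 25, 27, 47, 35, 58, 53, 31]
  48 vs smaller child 17 at index 1, swap → [17, 48, 25, 27, 47, 35, 58, 53, 31]
  48 vs smaller child 27 at index 3, swap → [17, 27, 25, 48, 47, 35, 58, 53, 31]
  48 vs smaller child 31 at index 8, swap → [17, 27, 25, 31, 47, 35, 58, 53, 48]
extract-min #3 returns 17:
  remove root 17; move last element 48 to root → [48, 27, 25, 31, 47, 35, 58, 53]
  48 vs smaller child 25 at index 2, swap → [25, 27, 48, 31, 47, 35, 58, 53]
  48 vs smaller child 35 at index 5, swap → [25, 27, 35, 31, 47, 48, 58, 53]

[25, 27, 35, 31, 47, 48, 58, 53]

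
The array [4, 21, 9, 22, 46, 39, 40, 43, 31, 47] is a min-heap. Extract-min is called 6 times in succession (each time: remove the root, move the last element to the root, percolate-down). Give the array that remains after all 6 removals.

[40, 43, 47, 46]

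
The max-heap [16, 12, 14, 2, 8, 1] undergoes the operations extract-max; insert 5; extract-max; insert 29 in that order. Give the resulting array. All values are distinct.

[29, 8, 12, 2, 1, 5]

extract-max → returns 16:
  remove root 16; move last element 1 to root → [1, 12, 14, 2, 8]
  1 vs larger child 14 at index 2, swap → [14, 12, 1, 2, 8]
insert 5:
  append 5 at index 5 → [14, 12, 1, 2, 8, 5]
  5 > parent 1 at index 2, swap → [14, 12, 5, 2, 8, 1]
extract-max → returns 14:
  remove root 14; move last element 1 to root → [1, 12, 5, 2, 8]
  1 vs larger child 12 at index 1, swap → [12, 1, 5, 2, 8]
  1 vs larger child 8 at index 4, swap → [12, 8, 5, 2, 1]
insert 29:
  append 29 at index 5 → [12, 8, 5, 2, 1, 29]
  29 > parent 5 at index 2, swap → [12, 8, 29, 2, 1, 5]
  29 > parent 12 at index 0, swap → [29, 8, 12, 2, 1, 5]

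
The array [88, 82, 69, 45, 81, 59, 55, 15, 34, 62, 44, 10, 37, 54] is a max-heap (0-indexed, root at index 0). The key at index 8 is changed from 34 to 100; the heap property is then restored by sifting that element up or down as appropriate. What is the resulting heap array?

[100, 88, 69, 82, 81, 59, 55, 15, 45, 62, 44, 10, 37, 54]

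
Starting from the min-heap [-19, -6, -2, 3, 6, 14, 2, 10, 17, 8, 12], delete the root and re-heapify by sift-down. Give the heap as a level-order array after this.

[-6, 3, -2, 10, 6, 14, 2, 12, 17, 8]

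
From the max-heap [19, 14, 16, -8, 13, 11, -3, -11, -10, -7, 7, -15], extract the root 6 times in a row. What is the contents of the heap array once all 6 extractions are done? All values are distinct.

extract-max #1 returns 19:
  remove root 19; move last element -15 to root → [-15, 14, 16, -8, 13, 11, -3, -11, -10, -7, 7]
  -15 vs larger child 16 at index 2, swap → [16, 14, -15, -8, 13, 11, -3, -11, -10, -7, 7]
  -15 vs larger child 11 at index 5, swap → [16, 14, 11, -8, 13, -15, -3, -11, -10, -7, 7]
extract-max #2 returns 16:
  remove root 16; move last element 7 to root → [7, 14, 11, -8, 13, -15, -3, -11, -10, -7]
  7 vs larger child 14 at index 1, swap → [14, 7, 11, -8, 13, -15, -3, -11, -10, -7]
  7 vs larger child 13 at index 4, swap → [14, 13, 11, -8, 7, -15, -3, -11, -10, -7]
extract-max #3 returns 14:
  remove root 14; move last element -7 to root → [-7, 13, 11, -8, 7, -15, -3, -11, -10]
  -7 vs larger child 13 at index 1, swap → [13, -7, 11, -8, 7, -15, -3, -11, -10]
  -7 vs larger child 7 at index 4, swap → [13, 7, 11, -8, -7, -15, -3, -11, -10]
extract-max #4 returns 13:
  remove root 13; move last element -10 to root → [-10, 7, 11, -8, -7, -15, -3, -11]
  -10 vs larger child 11 at index 2, swap → [11, 7, -10, -8, -7, -15, -3, -11]
  -10 vs larger child -3 at index 6, swap → [11, 7, -3, -8, -7, -15, -10, -11]
extract-max #5 returns 11:
  remove root 11; move last element -11 to root → [-11, 7, -3, -8, -7, -15, -10]
  -11 vs larger child 7 at index 1, swap → [7, -11, -3, -8, -7, -15, -10]
  -11 vs larger child -7 at index 4, swap → [7, -7, -3, -8, -11, -15, -10]
extract-max #6 returns 7:
  remove root 7; move last element -10 to root → [-10, -7, -3, -8, -11, -15]
  -10 vs larger child -3 at index 2, swap → [-3, -7, -10, -8, -11, -15]

[-3, -7, -10, -8, -11, -15]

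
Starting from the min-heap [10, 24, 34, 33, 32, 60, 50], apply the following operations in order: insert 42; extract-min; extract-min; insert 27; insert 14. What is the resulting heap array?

insert 42:
  append 42 at index 7 → [10, 24, 34, 33, 32, 60, 50, 42] (no swap needed)
extract-min → returns 10:
  remove root 10; move last element 42 to root → [42, 24, 34, 33, 32, 60, 50]
  42 vs smaller child 24 at index 1, swap → [24, 42, 34, 33, 32, 60, 50]
  42 vs smaller child 32 at index 4, swap → [24, 32, 34, 33, 42, 60, 50]
extract-min → returns 24:
  remove root 24; move last element 50 to root → [50, 32, 34, 33, 42, 60]
  50 vs smaller child 32 at index 1, swap → [32, 50, 34, 33, 42, 60]
  50 vs smaller child 33 at index 3, swap → [32, 33, 34, 50, 42, 60]
insert 27:
  append 27 at index 6 → [32, 33, 34, 50, 42, 60, 27]
  27 < parent 34 at index 2, swap → [32, 33, 27, 50, 42, 60, 34]
  27 < parent 32 at index 0, swap → [27, 33, 32, 50, 42, 60, 34]
insert 14:
  append 14 at index 7 → [27, 33, 32, 50, 42, 60, 34, 14]
  14 < parent 50 at index 3, swap → [27, 33, 32, 14, 42, 60, 34, 50]
  14 < parent 33 at index 1, swap → [27, 14, 32, 33, 42, 60, 34, 50]
  14 < parent 27 at index 0, swap → [14, 27, 32, 33, 42, 60, 34, 50]

[14, 27, 32, 33, 42, 60, 34, 50]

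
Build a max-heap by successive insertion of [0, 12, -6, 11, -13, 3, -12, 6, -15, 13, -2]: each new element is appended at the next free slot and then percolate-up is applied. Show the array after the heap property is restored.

[13, 12, 3, 6, 11, -6, -12, 0, -15, -13, -2]

Insert 0:
  append 0 at index 0 → [0] (no swap needed)
Insert 12:
  append 12 at index 1 → [0, 12]
  12 > parent 0 at index 0, swap → [12, 0]
Insert -6:
  append -6 at index 2 → [12, 0, -6] (no swap needed)
Insert 11:
  append 11 at index 3 → [12, 0, -6, 11]
  11 > parent 0 at index 1, swap → [12, 11, -6, 0]
Insert -13:
  append -13 at index 4 → [12, 11, -6, 0, -13] (no swap needed)
Insert 3:
  append 3 at index 5 → [12, 11, -6, 0, -13, 3]
  3 > parent -6 at index 2, swap → [12, 11, 3, 0, -13, -6]
Insert -12:
  append -12 at index 6 → [12, 11, 3, 0, -13, -6, -12] (no swap needed)
Insert 6:
  append 6 at index 7 → [12, 11, 3, 0, -13, -6, -12, 6]
  6 > parent 0 at index 3, swap → [12, 11, 3, 6, -13, -6, -12, 0]
Insert -15:
  append -15 at index 8 → [12, 11, 3, 6, -13, -6, -12, 0, -15] (no swap needed)
Insert 13:
  append 13 at index 9 → [12, 11, 3, 6, -13, -6, -12, 0, -15, 13]
  13 > parent -13 at index 4, swap → [12, 11, 3, 6, 13, -6, -12, 0, -15, -13]
  13 > parent 11 at index 1, swap → [12, 13, 3, 6, 11, -6, -12, 0, -15, -13]
  13 > parent 12 at index 0, swap → [13, 12, 3, 6, 11, -6, -12, 0, -15, -13]
Insert -2:
  append -2 at index 10 → [13, 12, 3, 6, 11, -6, -12, 0, -15, -13, -2] (no swap needed)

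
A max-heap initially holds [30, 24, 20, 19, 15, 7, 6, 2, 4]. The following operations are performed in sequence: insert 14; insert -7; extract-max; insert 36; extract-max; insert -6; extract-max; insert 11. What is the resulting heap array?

[20, 19, 7, 4, 15, -6, 6, 2, -7, 14, 11]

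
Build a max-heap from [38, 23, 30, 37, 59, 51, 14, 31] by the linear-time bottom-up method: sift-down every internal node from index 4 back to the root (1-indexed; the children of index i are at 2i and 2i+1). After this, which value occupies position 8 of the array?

sift down from index 4: already satisfies heap property
sift down from index 3:
  30 vs larger child 51 at index 6, swap → [38, 23, 51, 37, 59, 30, 14, 31]
sift down from index 2:
  23 vs larger child 59 at index 5, swap → [38, 59, 51, 37, 23, 30, 14, 31]
sift down from index 1:
  38 vs larger child 59 at index 2, swap → [59, 38, 51, 37, 23, 30, 14, 31]
resulting array: [59, 38, 51, 37, 23, 30, 14, 31]

31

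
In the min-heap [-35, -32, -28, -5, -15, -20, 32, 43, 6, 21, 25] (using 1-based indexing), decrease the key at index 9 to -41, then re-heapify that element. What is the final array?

[-41, -35, -28, -32, -15, -20, 32, 43, -5, 21, 25]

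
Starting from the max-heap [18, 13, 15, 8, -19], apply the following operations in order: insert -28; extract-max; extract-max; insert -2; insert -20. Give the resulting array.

[13, 8, -20, -19, -2, -28]

insert -28:
  append -28 at index 5 → [18, 13, 15, 8, -19, -28] (no swap needed)
extract-max → returns 18:
  remove root 18; move last element -28 to root → [-28, 13, 15, 8, -19]
  -28 vs larger child 15 at index 2, swap → [15, 13, -28, 8, -19]
extract-max → returns 15:
  remove root 15; move last element -19 to root → [-19, 13, -28, 8]
  -19 vs larger child 13 at index 1, swap → [13, -19, -28, 8]
  -19 vs only child 8 at index 3, swap → [13, 8, -28, -19]
insert -2:
  append -2 at index 4 → [13, 8, -28, -19, -2] (no swap needed)
insert -20:
  append -20 at index 5 → [13, 8, -28, -19, -2, -20]
  -20 > parent -28 at index 2, swap → [13, 8, -20, -19, -2, -28]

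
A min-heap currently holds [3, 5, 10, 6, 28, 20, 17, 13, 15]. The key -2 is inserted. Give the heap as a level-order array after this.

[-2, 3, 10, 6, 5, 20, 17, 13, 15, 28]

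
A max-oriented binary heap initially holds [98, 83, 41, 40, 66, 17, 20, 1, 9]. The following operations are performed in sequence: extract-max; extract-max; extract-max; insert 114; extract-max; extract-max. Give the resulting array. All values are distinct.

extract-max → returns 98:
  remove root 98; move last element 9 to root → [9, 83, 41, 40, 66, 17, 20, 1]
  9 vs larger child 83 at index 1, swap → [83, 9, 41, 40, 66, 17, 20, 1]
  9 vs larger child 66 at index 4, swap → [83, 66, 41, 40, 9, 17, 20, 1]
extract-max → returns 83:
  remove root 83; move last element 1 to root → [1, 66, 41, 40, 9, 17, 20]
  1 vs larger child 66 at index 1, swap → [66, 1, 41, 40, 9, 17, 20]
  1 vs larger child 40 at index 3, swap → [66, 40, 41, 1, 9, 17, 20]
extract-max → returns 66:
  remove root 66; move last element 20 to root → [20, 40, 41, 1, 9, 17]
  20 vs larger child 41 at index 2, swap → [41, 40, 20, 1, 9, 17]
insert 114:
  append 114 at index 6 → [41, 40, 20, 1, 9, 17, 114]
  114 > parent 20 at index 2, swap → [41, 40, 114, 1, 9, 17, 20]
  114 > parent 41 at index 0, swap → [114, 40, 41, 1, 9, 17, 20]
extract-max → returns 114:
  remove root 114; move last element 20 to root → [20, 40, 41, 1, 9, 17]
  20 vs larger child 41 at index 2, swap → [41, 40, 20, 1, 9, 17]
extract-max → returns 41:
  remove root 41; move last element 17 to root → [17, 40, 20, 1, 9]
  17 vs larger child 40 at index 1, swap → [40, 17, 20, 1, 9]

[40, 17, 20, 1, 9]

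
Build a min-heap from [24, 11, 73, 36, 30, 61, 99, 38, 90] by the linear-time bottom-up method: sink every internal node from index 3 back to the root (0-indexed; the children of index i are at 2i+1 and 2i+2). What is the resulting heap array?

sift down from index 3: already satisfies heap property
sift down from index 2:
  73 vs smaller child 61 at index 5, swap → [24, 11, 61, 36, 30, 73, 99, 38, 90]
sift down from index 1: already satisfies heap property
sift down from index 0:
  24 vs smaller child 11 at index 1, swap → [11, 24, 61, 36, 30, 73, 99, 38, 90]

[11, 24, 61, 36, 30, 73, 99, 38, 90]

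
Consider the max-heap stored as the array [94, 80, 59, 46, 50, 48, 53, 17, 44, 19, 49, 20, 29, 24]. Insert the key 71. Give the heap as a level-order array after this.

append 71 at index 14 → [94, 80, 59, 46, 50, 48, 53, 17, 44, 19, 49, 20, 29, 24, 71]
71 > parent 53 at index 6, swap → [94, 80, 59, 46, 50, 48, 71, 17, 44, 19, 49, 20, 29, 24, 53]
71 > parent 59 at index 2, swap → [94, 80, 71, 46, 50, 48, 59, 17, 44, 19, 49, 20, 29, 24, 53]

[94, 80, 71, 46, 50, 48, 59, 17, 44, 19, 49, 20, 29, 24, 53]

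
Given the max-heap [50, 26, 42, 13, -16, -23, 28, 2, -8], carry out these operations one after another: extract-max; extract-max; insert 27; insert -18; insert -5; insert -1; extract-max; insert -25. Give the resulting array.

[27, 26, 2, 13, -1, -23, -8, -5, -18, -16, -25]

extract-max → returns 50:
  remove root 50; move last element -8 to root → [-8, 26, 42, 13, -16, -23, 28, 2]
  -8 vs larger child 42 at index 2, swap → [42, 26, -8, 13, -16, -23, 28, 2]
  -8 vs larger child 28 at index 6, swap → [42, 26, 28, 13, -16, -23, -8, 2]
extract-max → returns 42:
  remove root 42; move last element 2 to root → [2, 26, 28, 13, -16, -23, -8]
  2 vs larger child 28 at index 2, swap → [28, 26, 2, 13, -16, -23, -8]
insert 27:
  append 27 at index 7 → [28, 26, 2, 13, -16, -23, -8, 27]
  27 > parent 13 at index 3, swap → [28, 26, 2, 27, -16, -23, -8, 13]
  27 > parent 26 at index 1, swap → [28, 27, 2, 26, -16, -23, -8, 13]
insert -18:
  append -18 at index 8 → [28, 27, 2, 26, -16, -23, -8, 13, -18] (no swap needed)
insert -5:
  append -5 at index 9 → [28, 27, 2, 26, -16, -23, -8, 13, -18, -5]
  -5 > parent -16 at index 4, swap → [28, 27, 2, 26, -5, -23, -8, 13, -18, -16]
insert -1:
  append -1 at index 10 → [28, 27, 2, 26, -5, -23, -8, 13, -18, -16, -1]
  -1 > parent -5 at index 4, swap → [28, 27, 2, 26, -1, -23, -8, 13, -18, -16, -5]
extract-max → returns 28:
  remove root 28; move last element -5 to root → [-5, 27, 2, 26, -1, -23, -8, 13, -18, -16]
  -5 vs larger child 27 at index 1, swap → [27, -5, 2, 26, -1, -23, -8, 13, -18, -16]
  -5 vs larger child 26 at index 3, swap → [27, 26, 2, -5, -1, -23, -8, 13, -18, -16]
  -5 vs larger child 13 at index 7, swap → [27, 26, 2, 13, -1, -23, -8, -5, -18, -16]
insert -25:
  append -25 at index 10 → [27, 26, 2, 13, -1, -23, -8, -5, -18, -16, -25] (no swap needed)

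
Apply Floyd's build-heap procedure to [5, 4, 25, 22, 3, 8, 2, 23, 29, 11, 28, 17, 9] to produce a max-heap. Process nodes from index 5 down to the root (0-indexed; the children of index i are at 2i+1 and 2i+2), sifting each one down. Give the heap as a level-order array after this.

[29, 28, 25, 23, 11, 17, 2, 4, 22, 5, 3, 8, 9]

sift down from index 5:
  8 vs larger child 17 at index 11, swap → [5, 4, 25, 22, 3, 17, 2, 23, 29, 11, 28, 8, 9]
sift down from index 4:
  3 vs larger child 28 at index 10, swap → [5, 4, 25, 22, 28, 17, 2, 23, 29, 11, 3, 8, 9]
sift down from index 3:
  22 vs larger child 29 at index 8, swap → [5, 4, 25, 29, 28, 17, 2, 23, 22, 11, 3, 8, 9]
sift down from index 2: already satisfies heap property
sift down from index 1:
  4 vs larger child 29 at index 3, swap → [5, 29, 25, 4, 28, 17, 2, 23, 22, 11, 3, 8, 9]
  4 vs larger child 23 at index 7, swap → [5, 29, 25, 23, 28, 17, 2, 4, 22, 11, 3, 8, 9]
sift down from index 0:
  5 vs larger child 29 at index 1, swap → [29, 5, 25, 23, 28, 17, 2, 4, 22, 11, 3, 8, 9]
  5 vs larger child 28 at index 4, swap → [29, 28, 25, 23, 5, 17, 2, 4, 22, 11, 3, 8, 9]
  5 vs larger child 11 at index 9, swap → [29, 28, 25, 23, 11, 17, 2, 4, 22, 5, 3, 8, 9]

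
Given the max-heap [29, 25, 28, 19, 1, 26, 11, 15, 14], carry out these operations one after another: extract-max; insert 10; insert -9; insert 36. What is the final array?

[36, 28, 26, 19, 25, 14, 11, 15, 10, -9, 1]

extract-max → returns 29:
  remove root 29; move last element 14 to root → [14, 25, 28, 19, 1, 26, 11, 15]
  14 vs larger child 28 at index 2, swap → [28, 25, 14, 19, 1, 26, 11, 15]
  14 vs larger child 26 at index 5, swap → [28, 25, 26, 19, 1, 14, 11, 15]
insert 10:
  append 10 at index 8 → [28, 25, 26, 19, 1, 14, 11, 15, 10] (no swap needed)
insert -9:
  append -9 at index 9 → [28, 25, 26, 19, 1, 14, 11, 15, 10, -9] (no swap needed)
insert 36:
  append 36 at index 10 → [28, 25, 26, 19, 1, 14, 11, 15, 10, -9, 36]
  36 > parent 1 at index 4, swap → [28, 25, 26, 19, 36, 14, 11, 15, 10, -9, 1]
  36 > parent 25 at index 1, swap → [28, 36, 26, 19, 25, 14, 11, 15, 10, -9, 1]
  36 > parent 28 at index 0, swap → [36, 28, 26, 19, 25, 14, 11, 15, 10, -9, 1]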